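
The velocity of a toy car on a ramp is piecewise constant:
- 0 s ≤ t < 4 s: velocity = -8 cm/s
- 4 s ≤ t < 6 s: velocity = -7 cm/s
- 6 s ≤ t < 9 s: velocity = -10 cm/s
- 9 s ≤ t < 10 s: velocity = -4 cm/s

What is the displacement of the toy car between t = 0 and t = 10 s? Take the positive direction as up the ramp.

-80 cm

Displacement is the signed area under the v-t curve.
0–4 s: -8 × 4 = -32 cm
4–6 s: -7 × 2 = -14 cm
6–9 s: -10 × 3 = -30 cm
9–10 s: -4 × 1 = -4 cm
Net displacement = -80 cm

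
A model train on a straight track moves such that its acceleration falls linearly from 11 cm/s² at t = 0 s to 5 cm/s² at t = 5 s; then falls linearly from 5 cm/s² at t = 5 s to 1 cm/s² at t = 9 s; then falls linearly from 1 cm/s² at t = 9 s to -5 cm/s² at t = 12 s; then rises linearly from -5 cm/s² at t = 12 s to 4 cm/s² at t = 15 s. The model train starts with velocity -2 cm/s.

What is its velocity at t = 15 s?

Δv equals the area under the a-t graph; then v = v₀ + Δv.
0–5 s: ½(11 + 5)(5) = 40 cm/s
5–9 s: ½(5 + 1)(4) = 12 cm/s
9–12 s: ½(1 + -5)(3) = -6 cm/s
12–15 s: ½(-5 + 4)(3) = -1.5 cm/s
Δv = 44.5 cm/s, so v(15) = -2 + (44.5) = 42.5 cm/s.

42.5 cm/s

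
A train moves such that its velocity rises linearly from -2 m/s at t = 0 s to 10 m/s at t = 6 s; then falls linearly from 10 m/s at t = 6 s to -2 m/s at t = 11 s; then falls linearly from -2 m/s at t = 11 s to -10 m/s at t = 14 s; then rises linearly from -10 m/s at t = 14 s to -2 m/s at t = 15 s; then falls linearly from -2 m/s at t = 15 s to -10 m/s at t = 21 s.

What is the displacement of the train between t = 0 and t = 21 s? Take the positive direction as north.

Net displacement equals the area under the velocity-time graph (areas below the axis count negative).
0–6 s: ½(-2 + 10)(6) = 24 m
6–11 s: ½(10 + -2)(5) = 20 m
11–14 s: ½(-2 + -10)(3) = -18 m
14–15 s: ½(-10 + -2)(1) = -6 m
15–21 s: ½(-2 + -10)(6) = -36 m
Net displacement = -16 m

-16 m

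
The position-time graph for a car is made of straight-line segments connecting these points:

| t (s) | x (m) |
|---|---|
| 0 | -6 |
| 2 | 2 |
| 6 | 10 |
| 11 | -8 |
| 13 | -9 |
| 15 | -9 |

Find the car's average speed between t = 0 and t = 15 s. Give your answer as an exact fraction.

7/3 m/s

Average speed = (total path length)/(elapsed time); on a piecewise-linear x-t graph the path length is Σ|Δx|.
0–2 s: |Δx| = |2 − -6| = 8 m
2–6 s: |Δx| = |10 − 2| = 8 m
6–11 s: |Δx| = |-8 − 10| = 18 m
11–13 s: |Δx| = |-9 − -8| = 1 m
13–15 s: |Δx| = |-9 − -9| = 0 m
Total path = 35 m; average speed = 35/15 = 7/3 m/s.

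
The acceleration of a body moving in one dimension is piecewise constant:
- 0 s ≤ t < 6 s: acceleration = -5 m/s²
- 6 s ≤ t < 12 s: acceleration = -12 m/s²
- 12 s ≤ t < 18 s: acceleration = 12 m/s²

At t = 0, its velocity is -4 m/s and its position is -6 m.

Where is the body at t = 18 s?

On each constant-a segment, Δv = aΔt and Δx = v₀Δt + ½aΔt²; chain segment to segment.
0–6 s: v starts -4 m/s; Δx = -4·6 + ½·-5·6² = -114 m; v ends -34 m/s.
6–12 s: v starts -34 m/s; Δx = -34·6 + ½·-12·6² = -420 m; v ends -106 m/s.
12–18 s: v starts -106 m/s; Δx = -106·6 + ½·12·6² = -420 m; v ends -34 m/s.
x(18) = -6 + Σ Δx = -960 m.

-960 m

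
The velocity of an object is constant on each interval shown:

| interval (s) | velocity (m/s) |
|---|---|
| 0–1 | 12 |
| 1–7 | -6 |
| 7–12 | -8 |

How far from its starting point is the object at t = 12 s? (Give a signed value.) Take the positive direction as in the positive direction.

-64 m

Net displacement equals the area under the velocity-time graph (areas below the axis count negative).
0–1 s: 12 × 1 = 12 m
1–7 s: -6 × 6 = -36 m
7–12 s: -8 × 5 = -40 m
Net displacement = -64 m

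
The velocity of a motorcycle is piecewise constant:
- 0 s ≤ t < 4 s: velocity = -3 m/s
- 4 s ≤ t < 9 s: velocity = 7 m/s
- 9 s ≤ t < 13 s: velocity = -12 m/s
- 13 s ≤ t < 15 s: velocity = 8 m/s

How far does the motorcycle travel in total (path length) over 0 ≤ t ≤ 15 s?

111 m

Distance (not displacement) is the total path length: add the absolute areas under v-t.
0–4 s: |-3| × 4 = 12 m
4–9 s: |7| × 5 = 35 m
9–13 s: |-12| × 4 = 48 m
13–15 s: |8| × 2 = 16 m
Total distance = 111 m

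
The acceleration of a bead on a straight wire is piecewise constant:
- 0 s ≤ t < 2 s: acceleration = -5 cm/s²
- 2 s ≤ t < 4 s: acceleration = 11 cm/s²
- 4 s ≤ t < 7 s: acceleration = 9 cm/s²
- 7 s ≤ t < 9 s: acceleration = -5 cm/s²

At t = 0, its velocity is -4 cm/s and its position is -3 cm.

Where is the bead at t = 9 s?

97.5 cm

On each constant-a segment, Δv = aΔt and Δx = v₀Δt + ½aΔt²; chain segment to segment.
0–2 s: v starts -4 cm/s; Δx = -4·2 + ½·-5·2² = -18 cm; v ends -14 cm/s.
2–4 s: v starts -14 cm/s; Δx = -14·2 + ½·11·2² = -6 cm; v ends 8 cm/s.
4–7 s: v starts 8 cm/s; Δx = 8·3 + ½·9·3² = 64.5 cm; v ends 35 cm/s.
7–9 s: v starts 35 cm/s; Δx = 35·2 + ½·-5·2² = 60 cm; v ends 25 cm/s.
x(9) = -3 + Σ Δx = 97.5 cm.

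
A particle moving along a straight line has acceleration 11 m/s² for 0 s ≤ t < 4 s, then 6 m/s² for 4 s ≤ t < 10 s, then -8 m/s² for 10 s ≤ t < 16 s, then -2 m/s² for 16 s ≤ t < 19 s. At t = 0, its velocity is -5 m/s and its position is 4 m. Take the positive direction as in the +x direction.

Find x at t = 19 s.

792 m

On each constant-a segment, Δv = aΔt and Δx = v₀Δt + ½aΔt²; chain segment to segment.
0–4 s: v starts -5 m/s; Δx = -5·4 + ½·11·4² = 68 m; v ends 39 m/s.
4–10 s: v starts 39 m/s; Δx = 39·6 + ½·6·6² = 342 m; v ends 75 m/s.
10–16 s: v starts 75 m/s; Δx = 75·6 + ½·-8·6² = 306 m; v ends 27 m/s.
16–19 s: v starts 27 m/s; Δx = 27·3 + ½·-2·3² = 72 m; v ends 21 m/s.
x(19) = 4 + Σ Δx = 792 m.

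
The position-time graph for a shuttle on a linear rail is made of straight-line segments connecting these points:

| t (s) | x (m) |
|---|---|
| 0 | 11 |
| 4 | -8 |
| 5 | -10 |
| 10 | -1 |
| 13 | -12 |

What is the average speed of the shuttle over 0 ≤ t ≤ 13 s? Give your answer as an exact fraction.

Average speed = (total path length)/(elapsed time); on a piecewise-linear x-t graph the path length is Σ|Δx|.
0–4 s: |Δx| = |-8 − 11| = 19 m
4–5 s: |Δx| = |-10 − -8| = 2 m
5–10 s: |Δx| = |-1 − -10| = 9 m
10–13 s: |Δx| = |-12 − -1| = 11 m
Total path = 41 m; average speed = 41/13 = 41/13 m/s.

41/13 m/s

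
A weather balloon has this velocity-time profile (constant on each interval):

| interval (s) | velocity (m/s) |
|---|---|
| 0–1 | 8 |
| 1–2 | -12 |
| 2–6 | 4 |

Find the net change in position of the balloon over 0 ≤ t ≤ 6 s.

Net displacement equals the area under the velocity-time graph (areas below the axis count negative).
0–1 s: 8 × 1 = 8 m
1–2 s: -12 × 1 = -12 m
2–6 s: 4 × 4 = 16 m
Net displacement = 12 m

12 m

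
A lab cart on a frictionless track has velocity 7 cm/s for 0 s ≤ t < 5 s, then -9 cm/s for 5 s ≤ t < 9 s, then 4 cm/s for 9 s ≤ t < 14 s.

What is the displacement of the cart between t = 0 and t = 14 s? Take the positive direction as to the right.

Displacement is the signed area under the v-t curve.
0–5 s: 7 × 5 = 35 cm
5–9 s: -9 × 4 = -36 cm
9–14 s: 4 × 5 = 20 cm
Net displacement = 19 cm

19 cm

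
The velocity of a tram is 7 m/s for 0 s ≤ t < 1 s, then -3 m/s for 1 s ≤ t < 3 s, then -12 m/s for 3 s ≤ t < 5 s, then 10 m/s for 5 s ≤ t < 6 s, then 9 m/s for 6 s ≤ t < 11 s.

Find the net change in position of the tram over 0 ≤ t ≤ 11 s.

32 m

Net displacement equals the area under the velocity-time graph (areas below the axis count negative).
0–1 s: 7 × 1 = 7 m
1–3 s: -3 × 2 = -6 m
3–5 s: -12 × 2 = -24 m
5–6 s: 10 × 1 = 10 m
6–11 s: 9 × 5 = 45 m
Net displacement = 32 m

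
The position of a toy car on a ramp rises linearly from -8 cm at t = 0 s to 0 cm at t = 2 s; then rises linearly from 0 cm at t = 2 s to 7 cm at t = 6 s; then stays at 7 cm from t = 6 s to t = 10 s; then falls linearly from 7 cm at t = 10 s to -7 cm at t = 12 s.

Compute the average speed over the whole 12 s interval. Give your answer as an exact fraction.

29/12 cm/s

Average speed = (total path length)/(elapsed time); on a piecewise-linear x-t graph the path length is Σ|Δx|.
0–2 s: |Δx| = |0 − -8| = 8 cm
2–6 s: |Δx| = |7 − 0| = 7 cm
6–10 s: |Δx| = |7 − 7| = 0 cm
10–12 s: |Δx| = |-7 − 7| = 14 cm
Total path = 29 cm; average speed = 29/12 = 29/12 cm/s.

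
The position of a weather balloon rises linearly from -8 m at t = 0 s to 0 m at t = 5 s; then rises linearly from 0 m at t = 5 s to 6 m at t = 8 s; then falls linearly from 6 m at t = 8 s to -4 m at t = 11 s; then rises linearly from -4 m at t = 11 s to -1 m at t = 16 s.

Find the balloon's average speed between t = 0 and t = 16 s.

1.6875 m/s

Average speed = (total path length)/(elapsed time); on a piecewise-linear x-t graph the path length is Σ|Δx|.
0–5 s: |Δx| = |0 − -8| = 8 m
5–8 s: |Δx| = |6 − 0| = 6 m
8–11 s: |Δx| = |-4 − 6| = 10 m
11–16 s: |Δx| = |-1 − -4| = 3 m
Total path = 27 m; average speed = 27/16 = 1.6875 m/s.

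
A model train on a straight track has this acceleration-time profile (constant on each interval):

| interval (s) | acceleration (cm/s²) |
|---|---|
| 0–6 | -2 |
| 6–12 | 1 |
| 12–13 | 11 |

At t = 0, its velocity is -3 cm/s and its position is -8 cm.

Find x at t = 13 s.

-137.5 cm

On each constant-a segment, Δv = aΔt and Δx = v₀Δt + ½aΔt²; chain segment to segment.
0–6 s: v starts -3 cm/s; Δx = -3·6 + ½·-2·6² = -54 cm; v ends -15 cm/s.
6–12 s: v starts -15 cm/s; Δx = -15·6 + ½·1·6² = -72 cm; v ends -9 cm/s.
12–13 s: v starts -9 cm/s; Δx = -9·1 + ½·11·1² = -3.5 cm; v ends 2 cm/s.
x(13) = -8 + Σ Δx = -137.5 cm.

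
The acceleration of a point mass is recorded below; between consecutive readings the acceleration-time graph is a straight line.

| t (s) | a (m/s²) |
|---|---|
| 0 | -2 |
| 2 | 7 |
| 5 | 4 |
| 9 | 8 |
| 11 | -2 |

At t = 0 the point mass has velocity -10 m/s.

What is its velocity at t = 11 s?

41.5 m/s

Δv equals the area under the a-t graph; then v = v₀ + Δv.
0–2 s: ½(-2 + 7)(2) = 5 m/s
2–5 s: ½(7 + 4)(3) = 16.5 m/s
5–9 s: ½(4 + 8)(4) = 24 m/s
9–11 s: ½(8 + -2)(2) = 6 m/s
Δv = 51.5 m/s, so v(11) = -10 + (51.5) = 41.5 m/s.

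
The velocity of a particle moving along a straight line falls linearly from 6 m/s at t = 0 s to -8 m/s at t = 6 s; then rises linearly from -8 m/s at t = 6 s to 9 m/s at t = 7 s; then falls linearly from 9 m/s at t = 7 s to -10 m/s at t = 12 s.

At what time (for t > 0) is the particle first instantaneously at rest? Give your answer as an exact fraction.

v changes sign on 0–6 s (from 6 to -8); the graph is linear there, so v = 0 at t = 0 + (-6)·(6 − 0)/(-8 − 6) = 18/7 s.

t = 18/7 s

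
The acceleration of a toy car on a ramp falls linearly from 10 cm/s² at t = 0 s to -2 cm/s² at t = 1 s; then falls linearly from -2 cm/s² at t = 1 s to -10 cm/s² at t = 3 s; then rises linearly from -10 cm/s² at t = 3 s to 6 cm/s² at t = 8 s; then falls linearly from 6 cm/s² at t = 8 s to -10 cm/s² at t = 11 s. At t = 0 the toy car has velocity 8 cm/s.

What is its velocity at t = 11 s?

Δv equals the area under the a-t graph; then v = v₀ + Δv.
0–1 s: ½(10 + -2)(1) = 4 cm/s
1–3 s: ½(-2 + -10)(2) = -12 cm/s
3–8 s: ½(-10 + 6)(5) = -10 cm/s
8–11 s: ½(6 + -10)(3) = -6 cm/s
Δv = -24 cm/s, so v(11) = 8 + (-24) = -16 cm/s.

-16 cm/s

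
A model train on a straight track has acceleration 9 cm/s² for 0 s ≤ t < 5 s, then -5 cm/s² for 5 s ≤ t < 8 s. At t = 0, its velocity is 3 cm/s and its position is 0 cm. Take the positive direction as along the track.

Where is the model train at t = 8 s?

249 cm

On each constant-a segment, Δv = aΔt and Δx = v₀Δt + ½aΔt²; chain segment to segment.
0–5 s: v starts 3 cm/s; Δx = 3·5 + ½·9·5² = 127.5 cm; v ends 48 cm/s.
5–8 s: v starts 48 cm/s; Δx = 48·3 + ½·-5·3² = 121.5 cm; v ends 33 cm/s.
x(8) = 0 + Σ Δx = 249 cm.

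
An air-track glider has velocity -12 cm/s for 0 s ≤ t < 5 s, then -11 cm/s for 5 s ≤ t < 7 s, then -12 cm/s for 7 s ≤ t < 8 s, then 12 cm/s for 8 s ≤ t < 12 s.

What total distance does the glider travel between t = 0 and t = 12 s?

142 cm

Distance (not displacement) is the total path length: add the absolute areas under v-t.
0–5 s: |-12| × 5 = 60 cm
5–7 s: |-11| × 2 = 22 cm
7–8 s: |-12| × 1 = 12 cm
8–12 s: |12| × 4 = 48 cm
Total distance = 142 cm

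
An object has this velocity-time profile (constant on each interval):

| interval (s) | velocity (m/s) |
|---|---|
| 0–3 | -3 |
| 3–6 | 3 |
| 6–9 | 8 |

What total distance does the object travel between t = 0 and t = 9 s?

Total distance travelled is ∫|v| dt — sum the magnitudes of each area piece.
0–3 s: |-3| × 3 = 9 m
3–6 s: |3| × 3 = 9 m
6–9 s: |8| × 3 = 24 m
Total distance = 42 m

42 m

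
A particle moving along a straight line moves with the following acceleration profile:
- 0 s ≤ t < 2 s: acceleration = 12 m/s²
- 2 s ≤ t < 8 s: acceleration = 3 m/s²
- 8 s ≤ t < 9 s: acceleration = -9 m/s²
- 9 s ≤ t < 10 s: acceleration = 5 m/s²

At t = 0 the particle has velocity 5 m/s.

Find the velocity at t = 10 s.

43 m/s

Δv equals the area under the a-t graph; then v = v₀ + Δv.
0–2 s: 12 × 2 = 24 m/s
2–8 s: 3 × 6 = 18 m/s
8–9 s: -9 × 1 = -9 m/s
9–10 s: 5 × 1 = 5 m/s
Δv = 38 m/s, so v(10) = 5 + (38) = 43 m/s.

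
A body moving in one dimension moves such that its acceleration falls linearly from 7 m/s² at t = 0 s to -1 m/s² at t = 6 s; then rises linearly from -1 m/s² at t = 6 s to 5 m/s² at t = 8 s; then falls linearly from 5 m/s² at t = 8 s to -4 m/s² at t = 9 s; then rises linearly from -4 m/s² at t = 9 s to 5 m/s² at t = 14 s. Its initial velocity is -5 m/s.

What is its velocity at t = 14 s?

20 m/s

Δv equals the area under the a-t graph; then v = v₀ + Δv.
0–6 s: ½(7 + -1)(6) = 18 m/s
6–8 s: ½(-1 + 5)(2) = 4 m/s
8–9 s: ½(5 + -4)(1) = 0.5 m/s
9–14 s: ½(-4 + 5)(5) = 2.5 m/s
Δv = 25 m/s, so v(14) = -5 + (25) = 20 m/s.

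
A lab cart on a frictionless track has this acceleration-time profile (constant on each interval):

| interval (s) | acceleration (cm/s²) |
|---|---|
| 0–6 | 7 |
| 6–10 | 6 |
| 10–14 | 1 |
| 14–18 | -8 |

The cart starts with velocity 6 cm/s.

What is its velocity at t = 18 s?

44 cm/s

Δv equals the area under the a-t graph; then v = v₀ + Δv.
0–6 s: 7 × 6 = 42 cm/s
6–10 s: 6 × 4 = 24 cm/s
10–14 s: 1 × 4 = 4 cm/s
14–18 s: -8 × 4 = -32 cm/s
Δv = 38 cm/s, so v(18) = 6 + (38) = 44 cm/s.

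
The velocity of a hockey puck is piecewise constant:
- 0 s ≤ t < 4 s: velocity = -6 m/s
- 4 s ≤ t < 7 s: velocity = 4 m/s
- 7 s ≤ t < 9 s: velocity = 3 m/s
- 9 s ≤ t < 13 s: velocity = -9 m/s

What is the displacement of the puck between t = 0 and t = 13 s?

-42 m

Displacement is the signed area under the v-t curve.
0–4 s: -6 × 4 = -24 m
4–7 s: 4 × 3 = 12 m
7–9 s: 3 × 2 = 6 m
9–13 s: -9 × 4 = -36 m
Net displacement = -42 m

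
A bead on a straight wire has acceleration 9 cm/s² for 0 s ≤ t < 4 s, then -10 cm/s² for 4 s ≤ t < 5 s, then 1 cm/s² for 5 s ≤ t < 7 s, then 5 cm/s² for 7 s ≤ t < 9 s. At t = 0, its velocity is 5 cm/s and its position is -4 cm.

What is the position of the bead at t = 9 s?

On each constant-a segment, Δv = aΔt and Δx = v₀Δt + ½aΔt²; chain segment to segment.
0–4 s: v starts 5 cm/s; Δx = 5·4 + ½·9·4² = 92 cm; v ends 41 cm/s.
4–5 s: v starts 41 cm/s; Δx = 41·1 + ½·-10·1² = 36 cm; v ends 31 cm/s.
5–7 s: v starts 31 cm/s; Δx = 31·2 + ½·1·2² = 64 cm; v ends 33 cm/s.
7–9 s: v starts 33 cm/s; Δx = 33·2 + ½·5·2² = 76 cm; v ends 43 cm/s.
x(9) = -4 + Σ Δx = 264 cm.

264 cm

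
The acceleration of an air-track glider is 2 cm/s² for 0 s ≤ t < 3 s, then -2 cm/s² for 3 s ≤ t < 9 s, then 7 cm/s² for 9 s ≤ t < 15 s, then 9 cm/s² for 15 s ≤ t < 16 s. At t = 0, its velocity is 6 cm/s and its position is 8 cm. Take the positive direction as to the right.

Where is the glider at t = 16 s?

On each constant-a segment, Δv = aΔt and Δx = v₀Δt + ½aΔt²; chain segment to segment.
0–3 s: v starts 6 cm/s; Δx = 6·3 + ½·2·3² = 27 cm; v ends 12 cm/s.
3–9 s: v starts 12 cm/s; Δx = 12·6 + ½·-2·6² = 36 cm; v ends 0 cm/s.
9–15 s: v starts 0 cm/s; Δx = 0·6 + ½·7·6² = 126 cm; v ends 42 cm/s.
15–16 s: v starts 42 cm/s; Δx = 42·1 + ½·9·1² = 46.5 cm; v ends 51 cm/s.
x(16) = 8 + Σ Δx = 243.5 cm.

243.5 cm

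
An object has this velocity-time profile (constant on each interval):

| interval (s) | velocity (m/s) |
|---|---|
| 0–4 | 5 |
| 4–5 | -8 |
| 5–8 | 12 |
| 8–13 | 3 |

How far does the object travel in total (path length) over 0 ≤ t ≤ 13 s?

Total distance travelled is ∫|v| dt — sum the magnitudes of each area piece.
0–4 s: |5| × 4 = 20 m
4–5 s: |-8| × 1 = 8 m
5–8 s: |12| × 3 = 36 m
8–13 s: |3| × 5 = 15 m
Total distance = 79 m

79 m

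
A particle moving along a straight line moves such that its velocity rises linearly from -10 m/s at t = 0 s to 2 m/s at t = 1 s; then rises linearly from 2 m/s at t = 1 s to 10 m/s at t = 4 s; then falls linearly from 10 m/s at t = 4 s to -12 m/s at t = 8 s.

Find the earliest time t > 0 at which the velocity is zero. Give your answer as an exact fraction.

t = 5/6 s

v changes sign on 0–1 s (from -10 to 2); the graph is linear there, so v = 0 at t = 0 + (10)·(1 − 0)/(2 − -10) = 5/6 s.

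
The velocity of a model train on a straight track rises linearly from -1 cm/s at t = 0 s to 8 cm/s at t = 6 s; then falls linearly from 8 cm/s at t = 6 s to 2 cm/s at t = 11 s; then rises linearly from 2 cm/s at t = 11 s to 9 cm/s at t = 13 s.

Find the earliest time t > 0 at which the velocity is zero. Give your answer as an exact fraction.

v changes sign on 0–6 s (from -1 to 8); the graph is linear there, so v = 0 at t = 0 + (1)·(6 − 0)/(8 − -1) = 2/3 s.

t = 2/3 s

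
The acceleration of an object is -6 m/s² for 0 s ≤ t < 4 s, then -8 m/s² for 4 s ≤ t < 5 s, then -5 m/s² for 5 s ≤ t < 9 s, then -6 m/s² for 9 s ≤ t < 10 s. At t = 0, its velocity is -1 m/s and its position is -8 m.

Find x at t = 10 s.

-317 m

On each constant-a segment, Δv = aΔt and Δx = v₀Δt + ½aΔt²; chain segment to segment.
0–4 s: v starts -1 m/s; Δx = -1·4 + ½·-6·4² = -52 m; v ends -25 m/s.
4–5 s: v starts -25 m/s; Δx = -25·1 + ½·-8·1² = -29 m; v ends -33 m/s.
5–9 s: v starts -33 m/s; Δx = -33·4 + ½·-5·4² = -172 m; v ends -53 m/s.
9–10 s: v starts -53 m/s; Δx = -53·1 + ½·-6·1² = -56 m; v ends -59 m/s.
x(10) = -8 + Σ Δx = -317 m.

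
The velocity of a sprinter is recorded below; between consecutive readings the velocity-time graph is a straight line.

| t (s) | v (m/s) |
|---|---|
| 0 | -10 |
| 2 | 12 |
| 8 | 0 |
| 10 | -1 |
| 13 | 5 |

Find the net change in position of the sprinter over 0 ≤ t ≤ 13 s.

Net displacement equals the area under the velocity-time graph (areas below the axis count negative).
0–2 s: ½(-10 + 12)(2) = 2 m
2–8 s: ½(12 + 0)(6) = 36 m
8–10 s: ½(0 + -1)(2) = -1 m
10–13 s: ½(-1 + 5)(3) = 6 m
Net displacement = 43 m

43 m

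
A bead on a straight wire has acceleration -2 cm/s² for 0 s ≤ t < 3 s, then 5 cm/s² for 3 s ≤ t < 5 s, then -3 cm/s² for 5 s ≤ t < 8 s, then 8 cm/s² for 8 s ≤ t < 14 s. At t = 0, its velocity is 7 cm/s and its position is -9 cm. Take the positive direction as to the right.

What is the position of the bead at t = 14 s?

On each constant-a segment, Δv = aΔt and Δx = v₀Δt + ½aΔt²; chain segment to segment.
0–3 s: v starts 7 cm/s; Δx = 7·3 + ½·-2·3² = 12 cm; v ends 1 cm/s.
3–5 s: v starts 1 cm/s; Δx = 1·2 + ½·5·2² = 12 cm; v ends 11 cm/s.
5–8 s: v starts 11 cm/s; Δx = 11·3 + ½·-3·3² = 19.5 cm; v ends 2 cm/s.
8–14 s: v starts 2 cm/s; Δx = 2·6 + ½·8·6² = 156 cm; v ends 50 cm/s.
x(14) = -9 + Σ Δx = 190.5 cm.

190.5 cm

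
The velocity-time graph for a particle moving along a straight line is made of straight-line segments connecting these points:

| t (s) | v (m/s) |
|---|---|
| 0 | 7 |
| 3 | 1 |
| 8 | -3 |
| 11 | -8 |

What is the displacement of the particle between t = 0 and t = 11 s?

Net displacement equals the area under the velocity-time graph (areas below the axis count negative).
0–3 s: ½(7 + 1)(3) = 12 m
3–8 s: ½(1 + -3)(5) = -5 m
8–11 s: ½(-3 + -8)(3) = -16.5 m
Net displacement = -9.5 m

-9.5 m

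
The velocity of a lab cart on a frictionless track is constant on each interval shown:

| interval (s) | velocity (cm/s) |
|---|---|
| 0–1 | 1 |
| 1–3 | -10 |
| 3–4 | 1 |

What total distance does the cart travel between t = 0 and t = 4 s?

Distance (not displacement) is the total path length: add the absolute areas under v-t.
0–1 s: |1| × 1 = 1 cm
1–3 s: |-10| × 2 = 20 cm
3–4 s: |1| × 1 = 1 cm
Total distance = 22 cm

22 cm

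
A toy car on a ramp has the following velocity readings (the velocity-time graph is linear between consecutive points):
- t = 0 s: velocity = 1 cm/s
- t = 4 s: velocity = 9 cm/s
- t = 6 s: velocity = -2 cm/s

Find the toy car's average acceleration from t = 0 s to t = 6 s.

Average acceleration = Δv/Δt = (-2 − 1)/(6 − 0) = -0.5 cm/s².

-0.5 cm/s²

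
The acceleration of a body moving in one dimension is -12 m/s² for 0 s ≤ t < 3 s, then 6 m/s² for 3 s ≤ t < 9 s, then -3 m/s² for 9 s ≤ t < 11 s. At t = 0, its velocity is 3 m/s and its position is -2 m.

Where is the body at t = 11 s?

-137 m

On each constant-a segment, Δv = aΔt and Δx = v₀Δt + ½aΔt²; chain segment to segment.
0–3 s: v starts 3 m/s; Δx = 3·3 + ½·-12·3² = -45 m; v ends -33 m/s.
3–9 s: v starts -33 m/s; Δx = -33·6 + ½·6·6² = -90 m; v ends 3 m/s.
9–11 s: v starts 3 m/s; Δx = 3·2 + ½·-3·2² = 0 m; v ends -3 m/s.
x(11) = -2 + Σ Δx = -137 m.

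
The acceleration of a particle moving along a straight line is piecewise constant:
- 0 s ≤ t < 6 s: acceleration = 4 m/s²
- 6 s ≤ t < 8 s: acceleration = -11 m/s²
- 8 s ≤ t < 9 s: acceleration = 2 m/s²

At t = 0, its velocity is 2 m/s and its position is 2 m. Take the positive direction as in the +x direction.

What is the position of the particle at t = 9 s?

121 m

On each constant-a segment, Δv = aΔt and Δx = v₀Δt + ½aΔt²; chain segment to segment.
0–6 s: v starts 2 m/s; Δx = 2·6 + ½·4·6² = 84 m; v ends 26 m/s.
6–8 s: v starts 26 m/s; Δx = 26·2 + ½·-11·2² = 30 m; v ends 4 m/s.
8–9 s: v starts 4 m/s; Δx = 4·1 + ½·2·1² = 5 m; v ends 6 m/s.
x(9) = 2 + Σ Δx = 121 m.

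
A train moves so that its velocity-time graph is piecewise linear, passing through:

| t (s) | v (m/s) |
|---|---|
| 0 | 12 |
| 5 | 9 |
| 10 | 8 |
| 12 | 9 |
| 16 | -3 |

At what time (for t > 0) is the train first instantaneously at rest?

t = 15 s

v changes sign on 12–16 s (from 9 to -3); the graph is linear there, so v = 0 at t = 12 + (-9)·(16 − 12)/(-3 − 9) = 15 s.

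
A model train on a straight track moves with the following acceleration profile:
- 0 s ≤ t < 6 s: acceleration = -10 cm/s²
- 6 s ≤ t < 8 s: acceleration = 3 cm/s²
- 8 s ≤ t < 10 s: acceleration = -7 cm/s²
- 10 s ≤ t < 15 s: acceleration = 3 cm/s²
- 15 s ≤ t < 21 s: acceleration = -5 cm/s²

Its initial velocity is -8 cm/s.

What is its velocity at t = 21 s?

Δv equals the area under the a-t graph; then v = v₀ + Δv.
0–6 s: -10 × 6 = -60 cm/s
6–8 s: 3 × 2 = 6 cm/s
8–10 s: -7 × 2 = -14 cm/s
10–15 s: 3 × 5 = 15 cm/s
15–21 s: -5 × 6 = -30 cm/s
Δv = -83 cm/s, so v(21) = -8 + (-83) = -91 cm/s.

-91 cm/s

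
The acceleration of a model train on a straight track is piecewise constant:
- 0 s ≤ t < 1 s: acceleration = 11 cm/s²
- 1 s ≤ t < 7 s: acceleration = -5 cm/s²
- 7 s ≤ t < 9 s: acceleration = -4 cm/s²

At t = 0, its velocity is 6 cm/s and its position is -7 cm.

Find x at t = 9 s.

-17.5 cm

On each constant-a segment, Δv = aΔt and Δx = v₀Δt + ½aΔt²; chain segment to segment.
0–1 s: v starts 6 cm/s; Δx = 6·1 + ½·11·1² = 11.5 cm; v ends 17 cm/s.
1–7 s: v starts 17 cm/s; Δx = 17·6 + ½·-5·6² = 12 cm; v ends -13 cm/s.
7–9 s: v starts -13 cm/s; Δx = -13·2 + ½·-4·2² = -34 cm; v ends -21 cm/s.
x(9) = -7 + Σ Δx = -17.5 cm.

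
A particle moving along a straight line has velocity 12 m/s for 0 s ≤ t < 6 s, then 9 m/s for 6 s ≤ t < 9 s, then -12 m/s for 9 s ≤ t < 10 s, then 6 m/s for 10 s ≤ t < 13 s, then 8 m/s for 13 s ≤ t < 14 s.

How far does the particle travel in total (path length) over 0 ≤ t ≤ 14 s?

137 m

Distance (not displacement) is the total path length: add the absolute areas under v-t.
0–6 s: |12| × 6 = 72 m
6–9 s: |9| × 3 = 27 m
9–10 s: |-12| × 1 = 12 m
10–13 s: |6| × 3 = 18 m
13–14 s: |8| × 1 = 8 m
Total distance = 137 m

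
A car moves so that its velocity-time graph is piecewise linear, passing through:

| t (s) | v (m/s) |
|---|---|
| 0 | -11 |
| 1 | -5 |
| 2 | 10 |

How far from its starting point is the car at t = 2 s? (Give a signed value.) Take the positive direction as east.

Displacement is the signed area under the v-t curve.
0–1 s: ½(-11 + -5)(1) = -8 m
1–2 s: ½(-5 + 10)(1) = 2.5 m
Net displacement = -5.5 m

-5.5 m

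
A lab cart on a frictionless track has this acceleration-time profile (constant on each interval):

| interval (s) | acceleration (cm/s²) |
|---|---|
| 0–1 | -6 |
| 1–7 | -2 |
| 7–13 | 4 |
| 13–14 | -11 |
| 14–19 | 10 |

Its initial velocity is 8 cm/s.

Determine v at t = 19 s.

Δv equals the area under the a-t graph; then v = v₀ + Δv.
0–1 s: -6 × 1 = -6 cm/s
1–7 s: -2 × 6 = -12 cm/s
7–13 s: 4 × 6 = 24 cm/s
13–14 s: -11 × 1 = -11 cm/s
14–19 s: 10 × 5 = 50 cm/s
Δv = 45 cm/s, so v(19) = 8 + (45) = 53 cm/s.

53 cm/s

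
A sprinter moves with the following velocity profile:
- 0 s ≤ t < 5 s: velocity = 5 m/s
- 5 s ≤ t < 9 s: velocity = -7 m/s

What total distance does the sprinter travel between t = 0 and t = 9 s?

53 m

Total distance travelled is ∫|v| dt — sum the magnitudes of each area piece.
0–5 s: |5| × 5 = 25 m
5–9 s: |-7| × 4 = 28 m
Total distance = 53 m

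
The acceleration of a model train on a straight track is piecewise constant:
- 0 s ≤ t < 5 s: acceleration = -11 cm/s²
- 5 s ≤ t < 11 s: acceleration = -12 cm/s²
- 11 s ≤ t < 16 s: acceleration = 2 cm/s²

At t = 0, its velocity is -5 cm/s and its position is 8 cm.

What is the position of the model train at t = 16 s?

On each constant-a segment, Δv = aΔt and Δx = v₀Δt + ½aΔt²; chain segment to segment.
0–5 s: v starts -5 cm/s; Δx = -5·5 + ½·-11·5² = -162.5 cm; v ends -60 cm/s.
5–11 s: v starts -60 cm/s; Δx = -60·6 + ½·-12·6² = -576 cm; v ends -132 cm/s.
11–16 s: v starts -132 cm/s; Δx = -132·5 + ½·2·5² = -635 cm; v ends -122 cm/s.
x(16) = 8 + Σ Δx = -1365.5 cm.

-1365.5 cm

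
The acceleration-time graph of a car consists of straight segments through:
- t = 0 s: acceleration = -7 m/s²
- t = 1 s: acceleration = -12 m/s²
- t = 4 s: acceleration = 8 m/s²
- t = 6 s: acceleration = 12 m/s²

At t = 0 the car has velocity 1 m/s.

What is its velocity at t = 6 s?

5.5 m/s

Δv equals the area under the a-t graph; then v = v₀ + Δv.
0–1 s: ½(-7 + -12)(1) = -9.5 m/s
1–4 s: ½(-12 + 8)(3) = -6 m/s
4–6 s: ½(8 + 12)(2) = 20 m/s
Δv = 4.5 m/s, so v(6) = 1 + (4.5) = 5.5 m/s.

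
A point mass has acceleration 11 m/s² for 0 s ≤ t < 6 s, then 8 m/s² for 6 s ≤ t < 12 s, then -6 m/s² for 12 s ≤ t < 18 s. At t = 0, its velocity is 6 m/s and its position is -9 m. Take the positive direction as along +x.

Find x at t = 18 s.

1413 m

On each constant-a segment, Δv = aΔt and Δx = v₀Δt + ½aΔt²; chain segment to segment.
0–6 s: v starts 6 m/s; Δx = 6·6 + ½·11·6² = 234 m; v ends 72 m/s.
6–12 s: v starts 72 m/s; Δx = 72·6 + ½·8·6² = 576 m; v ends 120 m/s.
12–18 s: v starts 120 m/s; Δx = 120·6 + ½·-6·6² = 612 m; v ends 84 m/s.
x(18) = -9 + Σ Δx = 1413 m.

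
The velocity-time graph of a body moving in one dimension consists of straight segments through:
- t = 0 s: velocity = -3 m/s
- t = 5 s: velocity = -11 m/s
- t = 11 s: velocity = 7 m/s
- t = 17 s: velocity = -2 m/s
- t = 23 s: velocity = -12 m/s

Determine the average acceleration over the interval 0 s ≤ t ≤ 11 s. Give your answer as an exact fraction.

10/11 m/s²

Average acceleration = Δv/Δt = (7 − -3)/(11 − 0) = 10/11 m/s².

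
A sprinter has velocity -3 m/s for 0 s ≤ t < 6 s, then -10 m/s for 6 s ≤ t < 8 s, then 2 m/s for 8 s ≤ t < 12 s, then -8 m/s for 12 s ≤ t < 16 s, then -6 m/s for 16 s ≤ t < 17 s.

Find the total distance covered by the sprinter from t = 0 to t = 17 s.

84 m

Total distance travelled is ∫|v| dt — sum the magnitudes of each area piece.
0–6 s: |-3| × 6 = 18 m
6–8 s: |-10| × 2 = 20 m
8–12 s: |2| × 4 = 8 m
12–16 s: |-8| × 4 = 32 m
16–17 s: |-6| × 1 = 6 m
Total distance = 84 m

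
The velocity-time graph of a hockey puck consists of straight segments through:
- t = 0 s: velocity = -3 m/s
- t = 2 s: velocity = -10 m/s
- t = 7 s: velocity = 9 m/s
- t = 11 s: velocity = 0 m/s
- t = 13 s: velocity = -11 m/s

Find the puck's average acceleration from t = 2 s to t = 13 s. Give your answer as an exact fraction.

-1/11 m/s²

Average acceleration = Δv/Δt = (-11 − -10)/(13 − 2) = -1/11 m/s².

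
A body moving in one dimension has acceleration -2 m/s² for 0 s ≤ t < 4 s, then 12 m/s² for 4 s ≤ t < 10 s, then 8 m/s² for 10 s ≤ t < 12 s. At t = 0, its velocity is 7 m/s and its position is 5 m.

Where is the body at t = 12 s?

385 m

On each constant-a segment, Δv = aΔt and Δx = v₀Δt + ½aΔt²; chain segment to segment.
0–4 s: v starts 7 m/s; Δx = 7·4 + ½·-2·4² = 12 m; v ends -1 m/s.
4–10 s: v starts -1 m/s; Δx = -1·6 + ½·12·6² = 210 m; v ends 71 m/s.
10–12 s: v starts 71 m/s; Δx = 71·2 + ½·8·2² = 158 m; v ends 87 m/s.
x(12) = 5 + Σ Δx = 385 m.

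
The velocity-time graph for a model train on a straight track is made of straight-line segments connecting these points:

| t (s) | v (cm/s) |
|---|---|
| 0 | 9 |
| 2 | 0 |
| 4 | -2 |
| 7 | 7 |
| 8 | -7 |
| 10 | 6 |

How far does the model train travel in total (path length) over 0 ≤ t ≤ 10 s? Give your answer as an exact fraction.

Total distance travelled is ∫|v| dt — sum the magnitudes of each area piece.
0–2 s: |½(9 + 0)(2)| = 9 cm
2–4 s: |½(0 + -2)(2)| = 2 cm
4–7 s: v = 0 at t = 14/3 s; triangle areas 2/3 + 49/6 = 53/6 cm
7–8 s: v = 0 at t = 7.5 s; triangle areas 1.75 + 1.75 = 3.5 cm
8–10 s: v = 0 at t = 118/13 s; triangle areas 49/13 + 36/13 = 85/13 cm
Total distance = 1165/39 cm

1165/39 cm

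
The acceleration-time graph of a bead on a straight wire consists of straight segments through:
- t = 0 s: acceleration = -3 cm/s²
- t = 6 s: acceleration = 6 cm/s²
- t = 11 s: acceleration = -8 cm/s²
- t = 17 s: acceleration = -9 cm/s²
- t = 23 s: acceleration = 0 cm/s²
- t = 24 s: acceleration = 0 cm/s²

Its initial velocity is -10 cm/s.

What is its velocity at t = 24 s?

-84 cm/s

Δv equals the area under the a-t graph; then v = v₀ + Δv.
0–6 s: ½(-3 + 6)(6) = 9 cm/s
6–11 s: ½(6 + -8)(5) = -5 cm/s
11–17 s: ½(-8 + -9)(6) = -51 cm/s
17–23 s: ½(-9 + 0)(6) = -27 cm/s
23–24 s: 0 × 1 = 0 cm/s
Δv = -74 cm/s, so v(24) = -10 + (-74) = -84 cm/s.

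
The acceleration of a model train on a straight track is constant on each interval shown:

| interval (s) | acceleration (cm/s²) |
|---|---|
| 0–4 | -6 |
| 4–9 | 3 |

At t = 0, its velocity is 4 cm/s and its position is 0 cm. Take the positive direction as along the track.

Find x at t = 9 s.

-94.5 cm

On each constant-a segment, Δv = aΔt and Δx = v₀Δt + ½aΔt²; chain segment to segment.
0–4 s: v starts 4 cm/s; Δx = 4·4 + ½·-6·4² = -32 cm; v ends -20 cm/s.
4–9 s: v starts -20 cm/s; Δx = -20·5 + ½·3·5² = -62.5 cm; v ends -5 cm/s.
x(9) = 0 + Σ Δx = -94.5 cm.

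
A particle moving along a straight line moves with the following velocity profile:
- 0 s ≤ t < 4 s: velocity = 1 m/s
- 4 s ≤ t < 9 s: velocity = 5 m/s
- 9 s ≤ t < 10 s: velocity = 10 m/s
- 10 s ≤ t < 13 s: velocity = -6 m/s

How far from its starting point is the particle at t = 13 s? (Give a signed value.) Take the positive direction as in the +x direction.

21 m

Net displacement equals the area under the velocity-time graph (areas below the axis count negative).
0–4 s: 1 × 4 = 4 m
4–9 s: 5 × 5 = 25 m
9–10 s: 10 × 1 = 10 m
10–13 s: -6 × 3 = -18 m
Net displacement = 21 m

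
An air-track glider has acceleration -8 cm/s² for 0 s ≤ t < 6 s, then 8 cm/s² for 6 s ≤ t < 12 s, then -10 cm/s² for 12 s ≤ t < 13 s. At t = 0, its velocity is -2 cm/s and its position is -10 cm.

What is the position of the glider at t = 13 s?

-329 cm

On each constant-a segment, Δv = aΔt and Δx = v₀Δt + ½aΔt²; chain segment to segment.
0–6 s: v starts -2 cm/s; Δx = -2·6 + ½·-8·6² = -156 cm; v ends -50 cm/s.
6–12 s: v starts -50 cm/s; Δx = -50·6 + ½·8·6² = -156 cm; v ends -2 cm/s.
12–13 s: v starts -2 cm/s; Δx = -2·1 + ½·-10·1² = -7 cm; v ends -12 cm/s.
x(13) = -10 + Σ Δx = -329 cm.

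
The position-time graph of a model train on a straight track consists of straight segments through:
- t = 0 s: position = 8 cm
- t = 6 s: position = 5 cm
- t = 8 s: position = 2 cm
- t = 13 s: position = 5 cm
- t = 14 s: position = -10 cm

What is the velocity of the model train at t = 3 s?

Velocity is the slope of the x-t graph on 0–6 s: (5 − 8)/(6 − 0) = -0.5 cm/s.

-0.5 cm/s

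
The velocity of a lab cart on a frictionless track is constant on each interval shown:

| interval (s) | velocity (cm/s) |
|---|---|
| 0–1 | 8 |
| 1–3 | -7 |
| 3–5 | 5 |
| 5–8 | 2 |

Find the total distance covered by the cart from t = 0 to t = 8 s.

Distance (not displacement) is the total path length: add the absolute areas under v-t.
0–1 s: |8| × 1 = 8 cm
1–3 s: |-7| × 2 = 14 cm
3–5 s: |5| × 2 = 10 cm
5–8 s: |2| × 3 = 6 cm
Total distance = 38 cm

38 cm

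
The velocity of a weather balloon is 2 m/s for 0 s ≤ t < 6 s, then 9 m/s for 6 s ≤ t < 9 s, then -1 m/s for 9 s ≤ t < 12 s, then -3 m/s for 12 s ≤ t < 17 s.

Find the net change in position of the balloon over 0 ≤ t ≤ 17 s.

21 m

Net displacement equals the area under the velocity-time graph (areas below the axis count negative).
0–6 s: 2 × 6 = 12 m
6–9 s: 9 × 3 = 27 m
9–12 s: -1 × 3 = -3 m
12–17 s: -3 × 5 = -15 m
Net displacement = 21 m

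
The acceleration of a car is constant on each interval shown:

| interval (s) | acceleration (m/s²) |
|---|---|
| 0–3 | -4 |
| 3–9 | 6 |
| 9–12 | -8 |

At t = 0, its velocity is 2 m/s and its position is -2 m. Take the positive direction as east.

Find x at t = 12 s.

76 m

On each constant-a segment, Δv = aΔt and Δx = v₀Δt + ½aΔt²; chain segment to segment.
0–3 s: v starts 2 m/s; Δx = 2·3 + ½·-4·3² = -12 m; v ends -10 m/s.
3–9 s: v starts -10 m/s; Δx = -10·6 + ½·6·6² = 48 m; v ends 26 m/s.
9–12 s: v starts 26 m/s; Δx = 26·3 + ½·-8·3² = 42 m; v ends 2 m/s.
x(12) = -2 + Σ Δx = 76 m.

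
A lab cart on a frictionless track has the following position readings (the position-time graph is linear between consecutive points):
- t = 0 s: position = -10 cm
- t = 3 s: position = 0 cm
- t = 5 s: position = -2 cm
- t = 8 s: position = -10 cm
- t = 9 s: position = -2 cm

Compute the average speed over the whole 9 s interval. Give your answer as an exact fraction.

28/9 cm/s

Average speed = (total path length)/(elapsed time); on a piecewise-linear x-t graph the path length is Σ|Δx|.
0–3 s: |Δx| = |0 − -10| = 10 cm
3–5 s: |Δx| = |-2 − 0| = 2 cm
5–8 s: |Δx| = |-10 − -2| = 8 cm
8–9 s: |Δx| = |-2 − -10| = 8 cm
Total path = 28 cm; average speed = 28/9 = 28/9 cm/s.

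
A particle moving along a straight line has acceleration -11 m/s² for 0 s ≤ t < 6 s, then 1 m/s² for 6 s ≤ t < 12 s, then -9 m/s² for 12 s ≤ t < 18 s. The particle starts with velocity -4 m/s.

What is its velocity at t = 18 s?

-118 m/s

Δv equals the area under the a-t graph; then v = v₀ + Δv.
0–6 s: -11 × 6 = -66 m/s
6–12 s: 1 × 6 = 6 m/s
12–18 s: -9 × 6 = -54 m/s
Δv = -114 m/s, so v(18) = -4 + (-114) = -118 m/s.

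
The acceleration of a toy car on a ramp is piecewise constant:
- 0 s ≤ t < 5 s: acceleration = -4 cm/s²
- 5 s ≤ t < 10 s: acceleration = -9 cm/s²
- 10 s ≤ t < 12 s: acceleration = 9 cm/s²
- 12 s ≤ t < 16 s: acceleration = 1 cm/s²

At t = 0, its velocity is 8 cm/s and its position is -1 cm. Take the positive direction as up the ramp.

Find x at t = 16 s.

On each constant-a segment, Δv = aΔt and Δx = v₀Δt + ½aΔt²; chain segment to segment.
0–5 s: v starts 8 cm/s; Δx = 8·5 + ½·-4·5² = -10 cm; v ends -12 cm/s.
5–10 s: v starts -12 cm/s; Δx = -12·5 + ½·-9·5² = -172.5 cm; v ends -57 cm/s.
10–12 s: v starts -57 cm/s; Δx = -57·2 + ½·9·2² = -96 cm; v ends -39 cm/s.
12–16 s: v starts -39 cm/s; Δx = -39·4 + ½·1·4² = -148 cm; v ends -35 cm/s.
x(16) = -1 + Σ Δx = -427.5 cm.

-427.5 cm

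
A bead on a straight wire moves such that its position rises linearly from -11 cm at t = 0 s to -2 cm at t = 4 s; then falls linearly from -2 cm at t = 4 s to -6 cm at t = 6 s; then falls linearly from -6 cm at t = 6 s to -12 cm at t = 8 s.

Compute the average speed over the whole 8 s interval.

2.375 cm/s

Average speed = (total path length)/(elapsed time); on a piecewise-linear x-t graph the path length is Σ|Δx|.
0–4 s: |Δx| = |-2 − -11| = 9 cm
4–6 s: |Δx| = |-6 − -2| = 4 cm
6–8 s: |Δx| = |-12 − -6| = 6 cm
Total path = 19 cm; average speed = 19/8 = 2.375 cm/s.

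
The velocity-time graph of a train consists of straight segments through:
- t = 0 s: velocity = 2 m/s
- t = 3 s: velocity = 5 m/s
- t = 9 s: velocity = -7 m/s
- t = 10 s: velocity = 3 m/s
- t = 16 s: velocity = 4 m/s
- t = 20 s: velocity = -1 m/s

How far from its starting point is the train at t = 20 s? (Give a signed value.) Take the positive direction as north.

Net displacement equals the area under the velocity-time graph (areas below the axis count negative).
0–3 s: ½(2 + 5)(3) = 10.5 m
3–9 s: ½(5 + -7)(6) = -6 m
9–10 s: ½(-7 + 3)(1) = -2 m
10–16 s: ½(3 + 4)(6) = 21 m
16–20 s: ½(4 + -1)(4) = 6 m
Net displacement = 29.5 m

29.5 m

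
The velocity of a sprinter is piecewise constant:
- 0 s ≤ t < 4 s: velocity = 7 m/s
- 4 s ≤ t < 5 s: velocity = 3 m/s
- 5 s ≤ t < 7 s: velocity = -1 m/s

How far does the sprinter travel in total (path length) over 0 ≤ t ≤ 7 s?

33 m

Total distance travelled is ∫|v| dt — sum the magnitudes of each area piece.
0–4 s: |7| × 4 = 28 m
4–5 s: |3| × 1 = 3 m
5–7 s: |-1| × 2 = 2 m
Total distance = 33 m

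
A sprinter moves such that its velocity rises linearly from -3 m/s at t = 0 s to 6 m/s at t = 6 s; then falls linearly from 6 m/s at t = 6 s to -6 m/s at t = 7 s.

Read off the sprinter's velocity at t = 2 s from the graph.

On 0–6 s the graph is linear from -3 to 6 m/s: v(2) = -3 + (6 − -3)·(2 − 0)/(6 − 0) = 0 m/s.

0 m/s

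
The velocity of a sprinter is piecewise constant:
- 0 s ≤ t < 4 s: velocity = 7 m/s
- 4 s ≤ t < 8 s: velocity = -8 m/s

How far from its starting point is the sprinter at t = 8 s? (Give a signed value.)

Net displacement equals the area under the velocity-time graph (areas below the axis count negative).
0–4 s: 7 × 4 = 28 m
4–8 s: -8 × 4 = -32 m
Net displacement = -4 m

-4 m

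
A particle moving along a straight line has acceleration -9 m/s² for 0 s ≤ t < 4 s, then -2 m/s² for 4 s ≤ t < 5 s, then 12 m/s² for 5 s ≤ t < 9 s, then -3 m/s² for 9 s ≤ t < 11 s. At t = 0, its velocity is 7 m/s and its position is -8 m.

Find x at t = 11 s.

-82 m

On each constant-a segment, Δv = aΔt and Δx = v₀Δt + ½aΔt²; chain segment to segment.
0–4 s: v starts 7 m/s; Δx = 7·4 + ½·-9·4² = -44 m; v ends -29 m/s.
4–5 s: v starts -29 m/s; Δx = -29·1 + ½·-2·1² = -30 m; v ends -31 m/s.
5–9 s: v starts -31 m/s; Δx = -31·4 + ½·12·4² = -28 m; v ends 17 m/s.
9–11 s: v starts 17 m/s; Δx = 17·2 + ½·-3·2² = 28 m; v ends 11 m/s.
x(11) = -8 + Σ Δx = -82 m.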